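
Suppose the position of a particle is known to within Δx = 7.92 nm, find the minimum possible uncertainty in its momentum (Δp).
6.658 × 10^-27 kg·m/s

Using the Heisenberg uncertainty principle:
ΔxΔp ≥ ℏ/2

The minimum uncertainty in momentum is:
Δp_min = ℏ/(2Δx)
Δp_min = (1.055e-34 J·s) / (2 × 7.920e-09 m)
Δp_min = 6.658e-27 kg·m/s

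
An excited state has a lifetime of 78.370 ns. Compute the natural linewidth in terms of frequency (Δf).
1.015 MHz

Using the energy-time uncertainty principle and E = hf:
ΔEΔt ≥ ℏ/2
hΔf·Δt ≥ ℏ/2

The minimum frequency uncertainty is:
Δf = ℏ/(2hτ) = 1/(4πτ)
Δf = 1/(4π × 7.837e-08 s)
Δf = 1.015e+06 Hz = 1.015 MHz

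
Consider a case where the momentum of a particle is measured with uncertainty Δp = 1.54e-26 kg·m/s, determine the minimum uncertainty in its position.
3.424 nm

Using the Heisenberg uncertainty principle:
ΔxΔp ≥ ℏ/2

The minimum uncertainty in position is:
Δx_min = ℏ/(2Δp)
Δx_min = (1.055e-34 J·s) / (2 × 1.540e-26 kg·m/s)
Δx_min = 3.424e-09 m = 3.424 nm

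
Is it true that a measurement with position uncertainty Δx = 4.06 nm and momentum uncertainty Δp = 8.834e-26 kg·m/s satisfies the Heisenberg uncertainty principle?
Yes, it satisfies the uncertainty principle.

Calculate the product ΔxΔp:
ΔxΔp = (4.060e-09 m) × (8.834e-26 kg·m/s)
ΔxΔp = 3.587e-34 J·s

Compare to the minimum allowed value ℏ/2:
ℏ/2 = 5.273e-35 J·s

Since ΔxΔp = 3.587e-34 J·s ≥ 5.273e-35 J·s = ℏ/2,
the measurement satisfies the uncertainty principle.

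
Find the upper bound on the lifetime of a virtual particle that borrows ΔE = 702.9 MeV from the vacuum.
4.682 × 10^-25 s

Using the energy-time uncertainty principle:
ΔEΔt ≥ ℏ/2

For a virtual particle borrowing energy ΔE, the maximum lifetime is:
Δt_max = ℏ/(2ΔE)

Converting energy:
ΔE = 702.9 MeV = 1.126e-10 J

Δt_max = (1.055e-34 J·s) / (2 × 1.126e-10 J)
Δt_max = 4.682e-25 s = 4.682 × 10^-25 s

Virtual particles with higher borrowed energy exist for shorter times.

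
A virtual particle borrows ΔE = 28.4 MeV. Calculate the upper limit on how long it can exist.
11.588 ys

Using the energy-time uncertainty principle:
ΔEΔt ≥ ℏ/2

For a virtual particle borrowing energy ΔE, the maximum lifetime is:
Δt_max = ℏ/(2ΔE)

Converting energy:
ΔE = 28.4 MeV = 4.550e-12 J

Δt_max = (1.055e-34 J·s) / (2 × 4.550e-12 J)
Δt_max = 1.159e-23 s = 11.588 ys

Virtual particles with higher borrowed energy exist for shorter times.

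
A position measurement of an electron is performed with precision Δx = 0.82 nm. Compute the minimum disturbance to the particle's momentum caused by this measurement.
6.430 × 10^-26 kg·m/s

The uncertainty principle implies that measuring position disturbs momentum:
ΔxΔp ≥ ℏ/2

When we measure position with precision Δx, we necessarily introduce a momentum uncertainty:
Δp ≥ ℏ/(2Δx)
Δp_min = (1.055e-34 J·s) / (2 × 8.200e-10 m)
Δp_min = 6.430e-26 kg·m/s

The more precisely we measure position, the greater the momentum disturbance.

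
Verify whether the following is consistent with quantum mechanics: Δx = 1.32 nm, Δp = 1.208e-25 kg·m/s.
Yes, it satisfies the uncertainty principle.

Calculate the product ΔxΔp:
ΔxΔp = (1.320e-09 m) × (1.208e-25 kg·m/s)
ΔxΔp = 1.595e-34 J·s

Compare to the minimum allowed value ℏ/2:
ℏ/2 = 5.273e-35 J·s

Since ΔxΔp = 1.595e-34 J·s ≥ 5.273e-35 J·s = ℏ/2,
the measurement satisfies the uncertainty principle.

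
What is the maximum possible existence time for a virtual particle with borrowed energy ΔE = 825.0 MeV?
3.989 × 10^-25 s

Using the energy-time uncertainty principle:
ΔEΔt ≥ ℏ/2

For a virtual particle borrowing energy ΔE, the maximum lifetime is:
Δt_max = ℏ/(2ΔE)

Converting energy:
ΔE = 825.0 MeV = 1.322e-10 J

Δt_max = (1.055e-34 J·s) / (2 × 1.322e-10 J)
Δt_max = 3.989e-25 s = 3.989 × 10^-25 s

Virtual particles with higher borrowed energy exist for shorter times.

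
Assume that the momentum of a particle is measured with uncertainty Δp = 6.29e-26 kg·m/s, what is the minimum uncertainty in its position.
838.292 pm

Using the Heisenberg uncertainty principle:
ΔxΔp ≥ ℏ/2

The minimum uncertainty in position is:
Δx_min = ℏ/(2Δp)
Δx_min = (1.055e-34 J·s) / (2 × 6.290e-26 kg·m/s)
Δx_min = 8.383e-10 m = 838.292 pm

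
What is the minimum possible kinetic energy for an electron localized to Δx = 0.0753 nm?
1.680 eV

Localizing a particle requires giving it sufficient momentum uncertainty:

1. From uncertainty principle: Δp ≥ ℏ/(2Δx)
   Δp_min = (1.055e-34 J·s) / (2 × 7.530e-11 m)
   Δp_min = 7.002e-25 kg·m/s

2. This momentum uncertainty corresponds to kinetic energy:
   KE ≈ (Δp)²/(2m) = (7.002e-25)²/(2 × 9.109e-31 kg)
   KE = 2.691e-19 J = 1.680 eV

Tighter localization requires more energy.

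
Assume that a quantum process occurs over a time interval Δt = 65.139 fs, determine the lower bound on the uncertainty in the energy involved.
5.052 meV

Using the energy-time uncertainty principle:
ΔEΔt ≥ ℏ/2

The minimum uncertainty in energy is:
ΔE_min = ℏ/(2Δt)
ΔE_min = (1.055e-34 J·s) / (2 × 6.514e-14 s)
ΔE_min = 8.095e-22 J = 5.052 meV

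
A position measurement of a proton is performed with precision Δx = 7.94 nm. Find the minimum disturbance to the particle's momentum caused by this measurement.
6.641 × 10^-27 kg·m/s

The uncertainty principle implies that measuring position disturbs momentum:
ΔxΔp ≥ ℏ/2

When we measure position with precision Δx, we necessarily introduce a momentum uncertainty:
Δp ≥ ℏ/(2Δx)
Δp_min = (1.055e-34 J·s) / (2 × 7.940e-09 m)
Δp_min = 6.641e-27 kg·m/s

The more precisely we measure position, the greater the momentum disturbance.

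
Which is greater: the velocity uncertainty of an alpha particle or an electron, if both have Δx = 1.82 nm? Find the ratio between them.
The electron has the larger minimum velocity uncertainty, by a ratio of 7294.3.

For both particles, Δp_min = ℏ/(2Δx) = 2.897e-26 kg·m/s (same for both).

The velocity uncertainty is Δv = Δp/m:
- alpha particle: Δv = 2.897e-26 / 6.645e-27 = 4.360e+00 m/s = 4.360 m/s
- electron: Δv = 2.897e-26 / 9.109e-31 = 3.180e+04 m/s = 31.804 km/s

Ratio: 3.180e+04 / 4.360e+00 = 7294.3

The lighter particle has larger velocity uncertainty because Δv ∝ 1/m.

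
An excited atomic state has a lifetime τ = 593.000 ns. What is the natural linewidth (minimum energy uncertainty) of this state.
554.985 peV

Using the energy-time uncertainty principle:
ΔEΔt ≥ ℏ/2

The lifetime τ represents the time uncertainty Δt.
The natural linewidth (minimum energy uncertainty) is:

ΔE = ℏ/(2τ)
ΔE = (1.055e-34 J·s) / (2 × 5.930e-07 s)
ΔE = 8.892e-29 J = 554.985 peV

This natural linewidth limits the precision of spectroscopic measurements.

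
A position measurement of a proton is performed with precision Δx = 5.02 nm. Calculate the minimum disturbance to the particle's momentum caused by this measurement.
1.050 × 10^-26 kg·m/s

The uncertainty principle implies that measuring position disturbs momentum:
ΔxΔp ≥ ℏ/2

When we measure position with precision Δx, we necessarily introduce a momentum uncertainty:
Δp ≥ ℏ/(2Δx)
Δp_min = (1.055e-34 J·s) / (2 × 5.020e-09 m)
Δp_min = 1.050e-26 kg·m/s

The more precisely we measure position, the greater the momentum disturbance.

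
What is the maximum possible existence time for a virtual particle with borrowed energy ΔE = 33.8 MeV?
9.737 ys

Using the energy-time uncertainty principle:
ΔEΔt ≥ ℏ/2

For a virtual particle borrowing energy ΔE, the maximum lifetime is:
Δt_max = ℏ/(2ΔE)

Converting energy:
ΔE = 33.8 MeV = 5.415e-12 J

Δt_max = (1.055e-34 J·s) / (2 × 5.415e-12 J)
Δt_max = 9.737e-24 s = 9.737 ys

Virtual particles with higher borrowed energy exist for shorter times.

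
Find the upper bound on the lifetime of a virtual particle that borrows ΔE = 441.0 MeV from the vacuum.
7.463 × 10^-25 s

Using the energy-time uncertainty principle:
ΔEΔt ≥ ℏ/2

For a virtual particle borrowing energy ΔE, the maximum lifetime is:
Δt_max = ℏ/(2ΔE)

Converting energy:
ΔE = 441.0 MeV = 7.066e-11 J

Δt_max = (1.055e-34 J·s) / (2 × 7.066e-11 J)
Δt_max = 7.463e-25 s = 7.463 × 10^-25 s

Virtual particles with higher borrowed energy exist for shorter times.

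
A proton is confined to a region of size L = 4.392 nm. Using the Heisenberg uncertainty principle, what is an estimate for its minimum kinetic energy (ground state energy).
268.924 neV

Using the uncertainty principle to estimate ground state energy:

1. The position uncertainty is approximately the confinement size:
   Δx ≈ L = 4.392e-09 m

2. From ΔxΔp ≥ ℏ/2, the minimum momentum uncertainty is:
   Δp ≈ ℏ/(2L) = 1.201e-26 kg·m/s

3. The kinetic energy is approximately:
   KE ≈ (Δp)²/(2m) = (1.201e-26)²/(2 × 1.673e-27 kg)
   KE ≈ 4.309e-26 J = 268.924 neV

This is an order-of-magnitude estimate of the ground state energy.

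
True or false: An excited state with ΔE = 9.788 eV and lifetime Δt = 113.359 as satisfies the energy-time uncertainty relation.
Yes, it satisfies the uncertainty relation.

Calculate the product ΔEΔt:
ΔE = 9.788 eV = 1.568e-18 J
ΔEΔt = (1.568e-18 J) × (1.134e-16 s)
ΔEΔt = 1.778e-34 J·s

Compare to the minimum allowed value ℏ/2:
ℏ/2 = 5.273e-35 J·s

Since ΔEΔt = 1.778e-34 J·s ≥ 5.273e-35 J·s = ℏ/2,
this satisfies the uncertainty relation.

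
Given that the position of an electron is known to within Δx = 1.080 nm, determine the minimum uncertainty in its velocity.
53.596 km/s

Using the Heisenberg uncertainty principle and Δp = mΔv:
ΔxΔp ≥ ℏ/2
Δx(mΔv) ≥ ℏ/2

The minimum uncertainty in velocity is:
Δv_min = ℏ/(2mΔx)
Δv_min = (1.055e-34 J·s) / (2 × 9.109e-31 kg × 1.080e-09 m)
Δv_min = 5.360e+04 m/s = 53.596 km/s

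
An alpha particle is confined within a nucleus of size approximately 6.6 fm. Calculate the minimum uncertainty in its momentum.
7.989 × 10^-21 kg·m/s

Using the Heisenberg uncertainty principle:
ΔxΔp ≥ ℏ/2

With Δx ≈ L = 6.600e-15 m (the confinement size):
Δp_min = ℏ/(2Δx)
Δp_min = (1.055e-34 J·s) / (2 × 6.600e-15 m)
Δp_min = 7.989e-21 kg·m/s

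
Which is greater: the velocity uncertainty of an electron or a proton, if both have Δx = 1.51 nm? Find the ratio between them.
The electron has the larger minimum velocity uncertainty, by a ratio of 1836.2.

For both particles, Δp_min = ℏ/(2Δx) = 3.492e-26 kg·m/s (same for both).

The velocity uncertainty is Δv = Δp/m:
- electron: Δv = 3.492e-26 / 9.109e-31 = 3.833e+04 m/s = 38.334 km/s
- proton: Δv = 3.492e-26 / 1.673e-27 = 2.088e+01 m/s = 20.877 m/s

Ratio: 3.833e+04 / 2.088e+01 = 1836.2

The lighter particle has larger velocity uncertainty because Δv ∝ 1/m.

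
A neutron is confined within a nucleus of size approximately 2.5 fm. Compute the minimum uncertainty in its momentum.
2.109 × 10^-20 kg·m/s

Using the Heisenberg uncertainty principle:
ΔxΔp ≥ ℏ/2

With Δx ≈ L = 2.500e-15 m (the confinement size):
Δp_min = ℏ/(2Δx)
Δp_min = (1.055e-34 J·s) / (2 × 2.500e-15 m)
Δp_min = 2.109e-20 kg·m/s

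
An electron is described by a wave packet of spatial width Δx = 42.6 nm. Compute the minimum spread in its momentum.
1.238 × 10^-27 kg·m/s

For a wave packet, the spatial width Δx and momentum spread Δp are related by the uncertainty principle:
ΔxΔp ≥ ℏ/2

The minimum momentum spread is:
Δp_min = ℏ/(2Δx)
Δp_min = (1.055e-34 J·s) / (2 × 4.260e-08 m)
Δp_min = 1.238e-27 kg·m/s

A wave packet cannot have both a well-defined position and well-defined momentum.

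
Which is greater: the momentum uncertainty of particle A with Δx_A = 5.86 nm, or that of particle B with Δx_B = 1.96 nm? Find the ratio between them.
Particle B has the larger minimum momentum uncertainty, by a factor of 2.99.

For each particle, the minimum momentum uncertainty is Δp_min = ℏ/(2Δx):

Particle A: Δp_A = ℏ/(2×5.860e-09 m) = 8.998e-27 kg·m/s
Particle B: Δp_B = ℏ/(2×1.960e-09 m) = 2.690e-26 kg·m/s

Ratio: Δp_B/Δp_A = 2.99

Since Δp_min ∝ 1/Δx, the particle with smaller position uncertainty (B) has larger momentum uncertainty.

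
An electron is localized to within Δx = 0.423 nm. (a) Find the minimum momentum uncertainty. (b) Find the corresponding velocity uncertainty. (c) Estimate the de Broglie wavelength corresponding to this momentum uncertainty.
(a) Δp_min = 1.247 × 10^-25 kg·m/s
(b) Δv_min = 136.841 km/s
(c) λ_dB = 5.316 nm

Step-by-step:

(a) From the uncertainty principle:
Δp_min = ℏ/(2Δx) = (1.055e-34 J·s)/(2 × 4.230e-10 m) = 1.247e-25 kg·m/s

(b) The velocity uncertainty:
Δv = Δp/m = (1.247e-25 kg·m/s)/(9.109e-31 kg) = 1.368e+05 m/s = 136.841 km/s

(c) The de Broglie wavelength for this momentum:
λ = h/p = (6.626e-34 J·s)/(1.247e-25 kg·m/s) = 5.316e-09 m = 5.316 nm

Note: The de Broglie wavelength is comparable to the localization size, as expected from wave-particle duality.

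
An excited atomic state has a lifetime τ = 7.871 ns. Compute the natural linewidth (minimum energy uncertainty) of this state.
41.812 neV

Using the energy-time uncertainty principle:
ΔEΔt ≥ ℏ/2

The lifetime τ represents the time uncertainty Δt.
The natural linewidth (minimum energy uncertainty) is:

ΔE = ℏ/(2τ)
ΔE = (1.055e-34 J·s) / (2 × 7.871e-09 s)
ΔE = 6.699e-27 J = 41.812 neV

This natural linewidth limits the precision of spectroscopic measurements.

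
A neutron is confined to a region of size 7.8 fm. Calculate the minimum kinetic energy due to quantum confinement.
85.146 keV

Using the uncertainty principle:

1. Position uncertainty: Δx ≈ 7.800e-15 m
2. Minimum momentum uncertainty: Δp = ℏ/(2Δx) = 6.760e-21 kg·m/s
3. Minimum kinetic energy:
   KE = (Δp)²/(2m) = (6.760e-21)²/(2 × 1.675e-27 kg)
   KE = 1.364e-14 J = 85.146 keV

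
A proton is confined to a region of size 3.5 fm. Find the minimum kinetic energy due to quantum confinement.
423.466 keV

Using the uncertainty principle:

1. Position uncertainty: Δx ≈ 3.500e-15 m
2. Minimum momentum uncertainty: Δp = ℏ/(2Δx) = 1.507e-20 kg·m/s
3. Minimum kinetic energy:
   KE = (Δp)²/(2m) = (1.507e-20)²/(2 × 1.673e-27 kg)
   KE = 6.785e-14 J = 423.466 keV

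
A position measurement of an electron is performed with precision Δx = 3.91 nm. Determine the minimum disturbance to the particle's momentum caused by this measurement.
1.349 × 10^-26 kg·m/s

The uncertainty principle implies that measuring position disturbs momentum:
ΔxΔp ≥ ℏ/2

When we measure position with precision Δx, we necessarily introduce a momentum uncertainty:
Δp ≥ ℏ/(2Δx)
Δp_min = (1.055e-34 J·s) / (2 × 3.910e-09 m)
Δp_min = 1.349e-26 kg·m/s

The more precisely we measure position, the greater the momentum disturbance.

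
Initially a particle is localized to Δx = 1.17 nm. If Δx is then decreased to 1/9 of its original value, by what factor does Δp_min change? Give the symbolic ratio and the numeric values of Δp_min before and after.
Original Δp_min = 4.507 × 10^-26 kg·m/s; new Δp'_min = 4.056 × 10^-25 kg·m/s; ratio Δp'_min/Δp_min = 9.

From the uncertainty principle ΔxΔp ≥ ℏ/2, the minimum momentum uncertainty is Δp_min = ℏ/(2Δx).

Original (Δx = 1.17 nm = 1.170e-09 m):
Δp_min = (1.055e-34 J·s)/(2 × 1.170e-09 m) = 4.507e-26 kg·m/s

When Δx → (1/9)Δx:
Δp'_min = ℏ/(2 × (1/9)Δx) = 9 × ℏ/(2Δx) = 9 × Δp_min
Δp'_min = 9 × 4.507e-26 kg·m/s = 4.056e-25 kg·m/s

Since Δp_min ∝ 1/Δx, when Δx is decreased to 1/9 of its original value, Δp_min increases to 9 times its original value.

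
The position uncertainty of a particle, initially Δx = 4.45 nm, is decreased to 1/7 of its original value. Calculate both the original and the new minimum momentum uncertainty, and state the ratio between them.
Original Δp_min = 1.185 × 10^-26 kg·m/s; new Δp'_min = 8.294 × 10^-26 kg·m/s; ratio Δp'_min/Δp_min = 7.

From the uncertainty principle ΔxΔp ≥ ℏ/2, the minimum momentum uncertainty is Δp_min = ℏ/(2Δx).

Original (Δx = 4.45 nm = 4.450e-09 m):
Δp_min = (1.055e-34 J·s)/(2 × 4.450e-09 m) = 1.185e-26 kg·m/s

When Δx → (1/7)Δx:
Δp'_min = ℏ/(2 × (1/7)Δx) = 7 × ℏ/(2Δx) = 7 × Δp_min
Δp'_min = 7 × 1.185e-26 kg·m/s = 8.294e-26 kg·m/s

Since Δp_min ∝ 1/Δx, when Δx is decreased to 1/7 of its original value, Δp_min increases to 7 times its original value.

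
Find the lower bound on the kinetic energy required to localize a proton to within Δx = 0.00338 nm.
454.068 meV

Localizing a particle requires giving it sufficient momentum uncertainty:

1. From uncertainty principle: Δp ≥ ℏ/(2Δx)
   Δp_min = (1.055e-34 J·s) / (2 × 3.380e-12 m)
   Δp_min = 1.560e-23 kg·m/s

2. This momentum uncertainty corresponds to kinetic energy:
   KE ≈ (Δp)²/(2m) = (1.560e-23)²/(2 × 1.673e-27 kg)
   KE = 7.275e-20 J = 454.068 meV

Tighter localization requires more energy.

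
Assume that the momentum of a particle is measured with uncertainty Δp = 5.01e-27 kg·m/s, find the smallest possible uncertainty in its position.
10.525 nm

Using the Heisenberg uncertainty principle:
ΔxΔp ≥ ℏ/2

The minimum uncertainty in position is:
Δx_min = ℏ/(2Δp)
Δx_min = (1.055e-34 J·s) / (2 × 5.010e-27 kg·m/s)
Δx_min = 1.052e-08 m = 10.525 nm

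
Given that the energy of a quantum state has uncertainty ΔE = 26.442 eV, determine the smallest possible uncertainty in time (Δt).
12.446 as

Using the energy-time uncertainty principle:
ΔEΔt ≥ ℏ/2

The minimum uncertainty in time is:
Δt_min = ℏ/(2ΔE)
Δt_min = (1.055e-34 J·s) / (2 × 4.236e-18 J)
Δt_min = 1.245e-17 s = 12.446 as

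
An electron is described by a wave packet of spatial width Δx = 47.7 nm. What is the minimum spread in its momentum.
1.105 × 10^-27 kg·m/s

For a wave packet, the spatial width Δx and momentum spread Δp are related by the uncertainty principle:
ΔxΔp ≥ ℏ/2

The minimum momentum spread is:
Δp_min = ℏ/(2Δx)
Δp_min = (1.055e-34 J·s) / (2 × 4.770e-08 m)
Δp_min = 1.105e-27 kg·m/s

A wave packet cannot have both a well-defined position and well-defined momentum.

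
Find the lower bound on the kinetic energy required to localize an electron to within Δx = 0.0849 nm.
1.321 eV

Localizing a particle requires giving it sufficient momentum uncertainty:

1. From uncertainty principle: Δp ≥ ℏ/(2Δx)
   Δp_min = (1.055e-34 J·s) / (2 × 8.490e-11 m)
   Δp_min = 6.211e-25 kg·m/s

2. This momentum uncertainty corresponds to kinetic energy:
   KE ≈ (Δp)²/(2m) = (6.211e-25)²/(2 × 9.109e-31 kg)
   KE = 2.117e-19 J = 1.321 eV

Tighter localization requires more energy.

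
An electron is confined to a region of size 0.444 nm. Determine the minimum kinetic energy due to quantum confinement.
48.317 meV

Using the uncertainty principle:

1. Position uncertainty: Δx ≈ 4.440e-10 m
2. Minimum momentum uncertainty: Δp = ℏ/(2Δx) = 1.188e-25 kg·m/s
3. Minimum kinetic energy:
   KE = (Δp)²/(2m) = (1.188e-25)²/(2 × 9.109e-31 kg)
   KE = 7.741e-21 J = 48.317 meV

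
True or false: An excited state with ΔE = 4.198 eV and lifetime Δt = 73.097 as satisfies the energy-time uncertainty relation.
No, it violates the uncertainty relation.

Calculate the product ΔEΔt:
ΔE = 4.198 eV = 6.726e-19 J
ΔEΔt = (6.726e-19 J) × (7.310e-17 s)
ΔEΔt = 4.916e-35 J·s

Compare to the minimum allowed value ℏ/2:
ℏ/2 = 5.273e-35 J·s

Since ΔEΔt = 4.916e-35 J·s < 5.273e-35 J·s = ℏ/2,
this violates the uncertainty relation.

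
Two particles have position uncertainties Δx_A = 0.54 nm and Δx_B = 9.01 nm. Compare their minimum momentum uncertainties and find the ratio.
Particle A has the larger minimum momentum uncertainty, by a factor of 16.69.

For each particle, the minimum momentum uncertainty is Δp_min = ℏ/(2Δx):

Particle A: Δp_A = ℏ/(2×5.400e-10 m) = 9.765e-26 kg·m/s
Particle B: Δp_B = ℏ/(2×9.010e-09 m) = 5.852e-27 kg·m/s

Ratio: Δp_A/Δp_B = 16.69

Since Δp_min ∝ 1/Δx, the particle with smaller position uncertainty (A) has larger momentum uncertainty.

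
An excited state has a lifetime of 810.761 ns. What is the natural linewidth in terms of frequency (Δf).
98.152 kHz

Using the energy-time uncertainty principle and E = hf:
ΔEΔt ≥ ℏ/2
hΔf·Δt ≥ ℏ/2

The minimum frequency uncertainty is:
Δf = ℏ/(2hτ) = 1/(4πτ)
Δf = 1/(4π × 8.108e-07 s)
Δf = 9.815e+04 Hz = 98.152 kHz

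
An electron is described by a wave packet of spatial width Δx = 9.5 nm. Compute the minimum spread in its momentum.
5.550 × 10^-27 kg·m/s

For a wave packet, the spatial width Δx and momentum spread Δp are related by the uncertainty principle:
ΔxΔp ≥ ℏ/2

The minimum momentum spread is:
Δp_min = ℏ/(2Δx)
Δp_min = (1.055e-34 J·s) / (2 × 9.500e-09 m)
Δp_min = 5.550e-27 kg·m/s

A wave packet cannot have both a well-defined position and well-defined momentum.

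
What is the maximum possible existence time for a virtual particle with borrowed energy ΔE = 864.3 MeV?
3.808 × 10^-25 s

Using the energy-time uncertainty principle:
ΔEΔt ≥ ℏ/2

For a virtual particle borrowing energy ΔE, the maximum lifetime is:
Δt_max = ℏ/(2ΔE)

Converting energy:
ΔE = 864.3 MeV = 1.385e-10 J

Δt_max = (1.055e-34 J·s) / (2 × 1.385e-10 J)
Δt_max = 3.808e-25 s = 3.808 × 10^-25 s

Virtual particles with higher borrowed energy exist for shorter times.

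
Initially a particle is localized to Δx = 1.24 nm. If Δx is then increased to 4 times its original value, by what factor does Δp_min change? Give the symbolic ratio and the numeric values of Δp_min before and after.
Original Δp_min = 4.252 × 10^-26 kg·m/s; new Δp'_min = 1.063 × 10^-26 kg·m/s; ratio Δp'_min/Δp_min = 1/4.

From the uncertainty principle ΔxΔp ≥ ℏ/2, the minimum momentum uncertainty is Δp_min = ℏ/(2Δx).

Original (Δx = 1.24 nm = 1.240e-09 m):
Δp_min = (1.055e-34 J·s)/(2 × 1.240e-09 m) = 4.252e-26 kg·m/s

When Δx → 4Δx:
Δp'_min = ℏ/(2 × 4Δx) = (1/4) × ℏ/(2Δx) = (1/4) × Δp_min
Δp'_min = 1/4 × 4.252e-26 kg·m/s = 1.063e-26 kg·m/s

Since Δp_min ∝ 1/Δx, when Δx is increased to 4 times its original value, Δp_min decreases to 1/4 of its original value.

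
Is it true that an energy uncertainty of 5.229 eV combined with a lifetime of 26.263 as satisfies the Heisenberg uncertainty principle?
No, it violates the uncertainty relation.

Calculate the product ΔEΔt:
ΔE = 5.229 eV = 8.378e-19 J
ΔEΔt = (8.378e-19 J) × (2.626e-17 s)
ΔEΔt = 2.200e-35 J·s

Compare to the minimum allowed value ℏ/2:
ℏ/2 = 5.273e-35 J·s

Since ΔEΔt = 2.200e-35 J·s < 5.273e-35 J·s = ℏ/2,
this violates the uncertainty relation.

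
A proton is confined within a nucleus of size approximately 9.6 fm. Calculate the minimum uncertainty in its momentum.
5.493 × 10^-21 kg·m/s

Using the Heisenberg uncertainty principle:
ΔxΔp ≥ ℏ/2

With Δx ≈ L = 9.600e-15 m (the confinement size):
Δp_min = ℏ/(2Δx)
Δp_min = (1.055e-34 J·s) / (2 × 9.600e-15 m)
Δp_min = 5.493e-21 kg·m/s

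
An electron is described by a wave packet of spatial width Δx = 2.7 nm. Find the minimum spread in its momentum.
1.953 × 10^-26 kg·m/s

For a wave packet, the spatial width Δx and momentum spread Δp are related by the uncertainty principle:
ΔxΔp ≥ ℏ/2

The minimum momentum spread is:
Δp_min = ℏ/(2Δx)
Δp_min = (1.055e-34 J·s) / (2 × 2.700e-09 m)
Δp_min = 1.953e-26 kg·m/s

A wave packet cannot have both a well-defined position and well-defined momentum.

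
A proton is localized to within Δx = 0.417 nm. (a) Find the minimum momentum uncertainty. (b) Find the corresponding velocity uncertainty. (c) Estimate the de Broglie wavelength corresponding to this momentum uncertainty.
(a) Δp_min = 1.264 × 10^-25 kg·m/s
(b) Δv_min = 75.598 m/s
(c) λ_dB = 5.240 nm

Step-by-step:

(a) From the uncertainty principle:
Δp_min = ℏ/(2Δx) = (1.055e-34 J·s)/(2 × 4.170e-10 m) = 1.264e-25 kg·m/s

(b) The velocity uncertainty:
Δv = Δp/m = (1.264e-25 kg·m/s)/(1.673e-27 kg) = 7.560e+01 m/s = 75.598 m/s

(c) The de Broglie wavelength for this momentum:
λ = h/p = (6.626e-34 J·s)/(1.264e-25 kg·m/s) = 5.240e-09 m = 5.240 nm

Note: The de Broglie wavelength is comparable to the localization size, as expected from wave-particle duality.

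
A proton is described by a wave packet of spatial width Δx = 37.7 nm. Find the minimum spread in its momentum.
1.399 × 10^-27 kg·m/s

For a wave packet, the spatial width Δx and momentum spread Δp are related by the uncertainty principle:
ΔxΔp ≥ ℏ/2

The minimum momentum spread is:
Δp_min = ℏ/(2Δx)
Δp_min = (1.055e-34 J·s) / (2 × 3.770e-08 m)
Δp_min = 1.399e-27 kg·m/s

A wave packet cannot have both a well-defined position and well-defined momentum.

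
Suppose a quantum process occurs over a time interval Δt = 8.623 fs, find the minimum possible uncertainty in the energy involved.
38.166 meV

Using the energy-time uncertainty principle:
ΔEΔt ≥ ℏ/2

The minimum uncertainty in energy is:
ΔE_min = ℏ/(2Δt)
ΔE_min = (1.055e-34 J·s) / (2 × 8.623e-15 s)
ΔE_min = 6.115e-21 J = 38.166 meV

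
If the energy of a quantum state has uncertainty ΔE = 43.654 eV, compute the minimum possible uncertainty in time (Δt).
7.539 as

Using the energy-time uncertainty principle:
ΔEΔt ≥ ℏ/2

The minimum uncertainty in time is:
Δt_min = ℏ/(2ΔE)
Δt_min = (1.055e-34 J·s) / (2 × 6.994e-18 J)
Δt_min = 7.539e-18 s = 7.539 as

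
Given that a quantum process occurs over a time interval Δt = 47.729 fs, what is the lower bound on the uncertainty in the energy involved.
6.895 meV

Using the energy-time uncertainty principle:
ΔEΔt ≥ ℏ/2

The minimum uncertainty in energy is:
ΔE_min = ℏ/(2Δt)
ΔE_min = (1.055e-34 J·s) / (2 × 4.773e-14 s)
ΔE_min = 1.105e-21 J = 6.895 meV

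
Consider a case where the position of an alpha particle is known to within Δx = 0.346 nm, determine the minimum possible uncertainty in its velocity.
22.935 m/s

Using the Heisenberg uncertainty principle and Δp = mΔv:
ΔxΔp ≥ ℏ/2
Δx(mΔv) ≥ ℏ/2

The minimum uncertainty in velocity is:
Δv_min = ℏ/(2mΔx)
Δv_min = (1.055e-34 J·s) / (2 × 6.645e-27 kg × 3.460e-10 m)
Δv_min = 2.293e+01 m/s = 22.935 m/s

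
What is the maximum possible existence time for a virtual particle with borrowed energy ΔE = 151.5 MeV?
2.172 ys

Using the energy-time uncertainty principle:
ΔEΔt ≥ ℏ/2

For a virtual particle borrowing energy ΔE, the maximum lifetime is:
Δt_max = ℏ/(2ΔE)

Converting energy:
ΔE = 151.5 MeV = 2.427e-11 J

Δt_max = (1.055e-34 J·s) / (2 × 2.427e-11 J)
Δt_max = 2.172e-24 s = 2.172 ys

Virtual particles with higher borrowed energy exist for shorter times.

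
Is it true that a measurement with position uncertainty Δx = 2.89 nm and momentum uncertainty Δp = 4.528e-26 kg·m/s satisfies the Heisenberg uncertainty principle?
Yes, it satisfies the uncertainty principle.

Calculate the product ΔxΔp:
ΔxΔp = (2.890e-09 m) × (4.528e-26 kg·m/s)
ΔxΔp = 1.309e-34 J·s

Compare to the minimum allowed value ℏ/2:
ℏ/2 = 5.273e-35 J·s

Since ΔxΔp = 1.309e-34 J·s ≥ 5.273e-35 J·s = ℏ/2,
the measurement satisfies the uncertainty principle.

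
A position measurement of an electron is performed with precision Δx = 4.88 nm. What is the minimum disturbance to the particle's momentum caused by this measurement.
1.081 × 10^-26 kg·m/s

The uncertainty principle implies that measuring position disturbs momentum:
ΔxΔp ≥ ℏ/2

When we measure position with precision Δx, we necessarily introduce a momentum uncertainty:
Δp ≥ ℏ/(2Δx)
Δp_min = (1.055e-34 J·s) / (2 × 4.880e-09 m)
Δp_min = 1.081e-26 kg·m/s

The more precisely we measure position, the greater the momentum disturbance.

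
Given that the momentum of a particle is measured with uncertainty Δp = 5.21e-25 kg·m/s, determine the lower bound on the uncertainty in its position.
101.207 pm

Using the Heisenberg uncertainty principle:
ΔxΔp ≥ ℏ/2

The minimum uncertainty in position is:
Δx_min = ℏ/(2Δp)
Δx_min = (1.055e-34 J·s) / (2 × 5.210e-25 kg·m/s)
Δx_min = 1.012e-10 m = 101.207 pm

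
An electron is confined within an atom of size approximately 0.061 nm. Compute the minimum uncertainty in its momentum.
8.644 × 10^-25 kg·m/s

Using the Heisenberg uncertainty principle:
ΔxΔp ≥ ℏ/2

With Δx ≈ L = 6.100e-11 m (the confinement size):
Δp_min = ℏ/(2Δx)
Δp_min = (1.055e-34 J·s) / (2 × 6.100e-11 m)
Δp_min = 8.644e-25 kg·m/s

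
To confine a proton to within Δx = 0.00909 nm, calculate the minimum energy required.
62.781 meV

Localizing a particle requires giving it sufficient momentum uncertainty:

1. From uncertainty principle: Δp ≥ ℏ/(2Δx)
   Δp_min = (1.055e-34 J·s) / (2 × 9.090e-12 m)
   Δp_min = 5.801e-24 kg·m/s

2. This momentum uncertainty corresponds to kinetic energy:
   KE ≈ (Δp)²/(2m) = (5.801e-24)²/(2 × 1.673e-27 kg)
   KE = 1.006e-20 J = 62.781 meV

Tighter localization requires more energy.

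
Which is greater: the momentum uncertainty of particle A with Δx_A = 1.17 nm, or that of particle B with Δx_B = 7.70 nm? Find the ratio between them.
Particle A has the larger minimum momentum uncertainty, by a factor of 6.58.

For each particle, the minimum momentum uncertainty is Δp_min = ℏ/(2Δx):

Particle A: Δp_A = ℏ/(2×1.170e-09 m) = 4.507e-26 kg·m/s
Particle B: Δp_B = ℏ/(2×7.700e-09 m) = 6.848e-27 kg·m/s

Ratio: Δp_A/Δp_B = 6.58

Since Δp_min ∝ 1/Δx, the particle with smaller position uncertainty (A) has larger momentum uncertainty.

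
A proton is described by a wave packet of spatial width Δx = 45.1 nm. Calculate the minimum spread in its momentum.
1.169 × 10^-27 kg·m/s

For a wave packet, the spatial width Δx and momentum spread Δp are related by the uncertainty principle:
ΔxΔp ≥ ℏ/2

The minimum momentum spread is:
Δp_min = ℏ/(2Δx)
Δp_min = (1.055e-34 J·s) / (2 × 4.510e-08 m)
Δp_min = 1.169e-27 kg·m/s

A wave packet cannot have both a well-defined position and well-defined momentum.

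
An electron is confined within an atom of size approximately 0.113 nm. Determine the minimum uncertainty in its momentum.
4.666 × 10^-25 kg·m/s

Using the Heisenberg uncertainty principle:
ΔxΔp ≥ ℏ/2

With Δx ≈ L = 1.130e-10 m (the confinement size):
Δp_min = ℏ/(2Δx)
Δp_min = (1.055e-34 J·s) / (2 × 1.130e-10 m)
Δp_min = 4.666e-25 kg·m/s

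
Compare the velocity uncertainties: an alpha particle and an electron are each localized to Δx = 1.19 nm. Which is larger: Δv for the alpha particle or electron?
The electron has the larger minimum velocity uncertainty, by a ratio of 7294.3.

For both particles, Δp_min = ℏ/(2Δx) = 4.431e-26 kg·m/s (same for both).

The velocity uncertainty is Δv = Δp/m:
- alpha particle: Δv = 4.431e-26 / 6.645e-27 = 6.668e+00 m/s = 6.668 m/s
- electron: Δv = 4.431e-26 / 9.109e-31 = 4.864e+04 m/s = 48.642 km/s

Ratio: 4.864e+04 / 6.668e+00 = 7294.3

The lighter particle has larger velocity uncertainty because Δv ∝ 1/m.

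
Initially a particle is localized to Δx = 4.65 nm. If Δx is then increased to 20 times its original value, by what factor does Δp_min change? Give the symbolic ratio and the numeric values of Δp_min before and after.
Original Δp_min = 1.134 × 10^-26 kg·m/s; new Δp'_min = 5.670 × 10^-28 kg·m/s; ratio Δp'_min/Δp_min = 1/20.

From the uncertainty principle ΔxΔp ≥ ℏ/2, the minimum momentum uncertainty is Δp_min = ℏ/(2Δx).

Original (Δx = 4.65 nm = 4.650e-09 m):
Δp_min = (1.055e-34 J·s)/(2 × 4.650e-09 m) = 1.134e-26 kg·m/s

When Δx → 20Δx:
Δp'_min = ℏ/(2 × 20Δx) = (1/20) × ℏ/(2Δx) = (1/20) × Δp_min
Δp'_min = 1/20 × 1.134e-26 kg·m/s = 5.670e-28 kg·m/s

Since Δp_min ∝ 1/Δx, when Δx is increased to 20 times its original value, Δp_min decreases to 1/20 of its original value.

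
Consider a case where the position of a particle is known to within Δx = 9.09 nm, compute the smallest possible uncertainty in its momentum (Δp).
5.801 × 10^-27 kg·m/s

Using the Heisenberg uncertainty principle:
ΔxΔp ≥ ℏ/2

The minimum uncertainty in momentum is:
Δp_min = ℏ/(2Δx)
Δp_min = (1.055e-34 J·s) / (2 × 9.090e-09 m)
Δp_min = 5.801e-27 kg·m/s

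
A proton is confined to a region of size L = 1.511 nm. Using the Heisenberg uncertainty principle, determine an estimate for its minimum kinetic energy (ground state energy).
2.272 μeV

Using the uncertainty principle to estimate ground state energy:

1. The position uncertainty is approximately the confinement size:
   Δx ≈ L = 1.511e-09 m

2. From ΔxΔp ≥ ℏ/2, the minimum momentum uncertainty is:
   Δp ≈ ℏ/(2L) = 3.490e-26 kg·m/s

3. The kinetic energy is approximately:
   KE ≈ (Δp)²/(2m) = (3.490e-26)²/(2 × 1.673e-27 kg)
   KE ≈ 3.640e-25 J = 2.272 μeV

This is an order-of-magnitude estimate of the ground state energy.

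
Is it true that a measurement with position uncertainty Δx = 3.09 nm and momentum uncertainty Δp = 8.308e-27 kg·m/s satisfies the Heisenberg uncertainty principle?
No, it violates the uncertainty principle (impossible measurement).

Calculate the product ΔxΔp:
ΔxΔp = (3.090e-09 m) × (8.308e-27 kg·m/s)
ΔxΔp = 2.567e-35 J·s

Compare to the minimum allowed value ℏ/2:
ℏ/2 = 5.273e-35 J·s

Since ΔxΔp = 2.567e-35 J·s < 5.273e-35 J·s = ℏ/2,
the measurement violates the uncertainty principle.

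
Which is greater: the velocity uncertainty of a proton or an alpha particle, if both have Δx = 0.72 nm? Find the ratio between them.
The proton has the larger minimum velocity uncertainty, by a ratio of 4.0.

For both particles, Δp_min = ℏ/(2Δx) = 7.323e-26 kg·m/s (same for both).

The velocity uncertainty is Δv = Δp/m:
- proton: Δv = 7.323e-26 / 1.673e-27 = 4.378e+01 m/s = 43.784 m/s
- alpha particle: Δv = 7.323e-26 / 6.645e-27 = 1.102e+01 m/s = 11.022 m/s

Ratio: 4.378e+01 / 1.102e+01 = 4.0

The lighter particle has larger velocity uncertainty because Δv ∝ 1/m.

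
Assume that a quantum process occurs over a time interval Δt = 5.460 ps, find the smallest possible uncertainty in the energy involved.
60.276 μeV

Using the energy-time uncertainty principle:
ΔEΔt ≥ ℏ/2

The minimum uncertainty in energy is:
ΔE_min = ℏ/(2Δt)
ΔE_min = (1.055e-34 J·s) / (2 × 5.460e-12 s)
ΔE_min = 9.657e-24 J = 60.276 μeV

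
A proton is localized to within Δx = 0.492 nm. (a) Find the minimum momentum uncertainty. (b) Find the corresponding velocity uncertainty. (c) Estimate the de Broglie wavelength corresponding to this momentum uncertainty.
(a) Δp_min = 1.072 × 10^-25 kg·m/s
(b) Δv_min = 64.074 m/s
(c) λ_dB = 6.183 nm

Step-by-step:

(a) From the uncertainty principle:
Δp_min = ℏ/(2Δx) = (1.055e-34 J·s)/(2 × 4.920e-10 m) = 1.072e-25 kg·m/s

(b) The velocity uncertainty:
Δv = Δp/m = (1.072e-25 kg·m/s)/(1.673e-27 kg) = 6.407e+01 m/s = 64.074 m/s

(c) The de Broglie wavelength for this momentum:
λ = h/p = (6.626e-34 J·s)/(1.072e-25 kg·m/s) = 6.183e-09 m = 6.183 nm

Note: The de Broglie wavelength is comparable to the localization size, as expected from wave-particle duality.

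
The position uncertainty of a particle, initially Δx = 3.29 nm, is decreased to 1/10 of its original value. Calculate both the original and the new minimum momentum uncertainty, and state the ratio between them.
Original Δp_min = 1.603 × 10^-26 kg·m/s; new Δp'_min = 1.603 × 10^-25 kg·m/s; ratio Δp'_min/Δp_min = 10.

From the uncertainty principle ΔxΔp ≥ ℏ/2, the minimum momentum uncertainty is Δp_min = ℏ/(2Δx).

Original (Δx = 3.29 nm = 3.290e-09 m):
Δp_min = (1.055e-34 J·s)/(2 × 3.290e-09 m) = 1.603e-26 kg·m/s

When Δx → (1/10)Δx:
Δp'_min = ℏ/(2 × (1/10)Δx) = 10 × ℏ/(2Δx) = 10 × Δp_min
Δp'_min = 10 × 1.603e-26 kg·m/s = 1.603e-25 kg·m/s

Since Δp_min ∝ 1/Δx, when Δx is decreased to 1/10 of its original value, Δp_min increases to 10 times its original value.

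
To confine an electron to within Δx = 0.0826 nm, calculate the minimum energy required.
1.396 eV

Localizing a particle requires giving it sufficient momentum uncertainty:

1. From uncertainty principle: Δp ≥ ℏ/(2Δx)
   Δp_min = (1.055e-34 J·s) / (2 × 8.260e-11 m)
   Δp_min = 6.384e-25 kg·m/s

2. This momentum uncertainty corresponds to kinetic energy:
   KE ≈ (Δp)²/(2m) = (6.384e-25)²/(2 × 9.109e-31 kg)
   KE = 2.237e-19 J = 1.396 eV

Tighter localization requires more energy.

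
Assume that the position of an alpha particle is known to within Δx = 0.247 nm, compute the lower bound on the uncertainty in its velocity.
32.127 m/s

Using the Heisenberg uncertainty principle and Δp = mΔv:
ΔxΔp ≥ ℏ/2
Δx(mΔv) ≥ ℏ/2

The minimum uncertainty in velocity is:
Δv_min = ℏ/(2mΔx)
Δv_min = (1.055e-34 J·s) / (2 × 6.645e-27 kg × 2.470e-10 m)
Δv_min = 3.213e+01 m/s = 32.127 m/s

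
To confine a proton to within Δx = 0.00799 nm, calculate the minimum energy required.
81.257 meV

Localizing a particle requires giving it sufficient momentum uncertainty:

1. From uncertainty principle: Δp ≥ ℏ/(2Δx)
   Δp_min = (1.055e-34 J·s) / (2 × 7.990e-12 m)
   Δp_min = 6.599e-24 kg·m/s

2. This momentum uncertainty corresponds to kinetic energy:
   KE ≈ (Δp)²/(2m) = (6.599e-24)²/(2 × 1.673e-27 kg)
   KE = 1.302e-20 J = 81.257 meV

Tighter localization requires more energy.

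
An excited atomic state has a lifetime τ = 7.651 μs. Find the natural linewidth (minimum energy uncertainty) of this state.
43.015 peV

Using the energy-time uncertainty principle:
ΔEΔt ≥ ℏ/2

The lifetime τ represents the time uncertainty Δt.
The natural linewidth (minimum energy uncertainty) is:

ΔE = ℏ/(2τ)
ΔE = (1.055e-34 J·s) / (2 × 7.651e-06 s)
ΔE = 6.892e-30 J = 43.015 peV

This natural linewidth limits the precision of spectroscopic measurements.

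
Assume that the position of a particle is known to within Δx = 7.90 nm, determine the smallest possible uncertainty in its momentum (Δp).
6.675 × 10^-27 kg·m/s

Using the Heisenberg uncertainty principle:
ΔxΔp ≥ ℏ/2

The minimum uncertainty in momentum is:
Δp_min = ℏ/(2Δx)
Δp_min = (1.055e-34 J·s) / (2 × 7.900e-09 m)
Δp_min = 6.675e-27 kg·m/s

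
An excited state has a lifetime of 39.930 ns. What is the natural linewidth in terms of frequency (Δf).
1.993 MHz

Using the energy-time uncertainty principle and E = hf:
ΔEΔt ≥ ℏ/2
hΔf·Δt ≥ ℏ/2

The minimum frequency uncertainty is:
Δf = ℏ/(2hτ) = 1/(4πτ)
Δf = 1/(4π × 3.993e-08 s)
Δf = 1.993e+06 Hz = 1.993 MHz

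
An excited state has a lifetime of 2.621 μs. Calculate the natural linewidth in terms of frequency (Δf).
30.361 kHz

Using the energy-time uncertainty principle and E = hf:
ΔEΔt ≥ ℏ/2
hΔf·Δt ≥ ℏ/2

The minimum frequency uncertainty is:
Δf = ℏ/(2hτ) = 1/(4πτ)
Δf = 1/(4π × 2.621e-06 s)
Δf = 3.036e+04 Hz = 30.361 kHz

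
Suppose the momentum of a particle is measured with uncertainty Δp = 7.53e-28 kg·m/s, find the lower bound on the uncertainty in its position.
70.025 nm

Using the Heisenberg uncertainty principle:
ΔxΔp ≥ ℏ/2

The minimum uncertainty in position is:
Δx_min = ℏ/(2Δp)
Δx_min = (1.055e-34 J·s) / (2 × 7.530e-28 kg·m/s)
Δx_min = 7.002e-08 m = 70.025 nm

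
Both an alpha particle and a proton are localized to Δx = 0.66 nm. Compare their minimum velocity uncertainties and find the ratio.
The proton has the larger minimum velocity uncertainty, by a ratio of 4.0.

For both particles, Δp_min = ℏ/(2Δx) = 7.989e-26 kg·m/s (same for both).

The velocity uncertainty is Δv = Δp/m:
- alpha particle: Δv = 7.989e-26 / 6.645e-27 = 1.202e+01 m/s = 12.023 m/s
- proton: Δv = 7.989e-26 / 1.673e-27 = 4.776e+01 m/s = 47.764 m/s

Ratio: 4.776e+01 / 1.202e+01 = 4.0

The lighter particle has larger velocity uncertainty because Δv ∝ 1/m.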